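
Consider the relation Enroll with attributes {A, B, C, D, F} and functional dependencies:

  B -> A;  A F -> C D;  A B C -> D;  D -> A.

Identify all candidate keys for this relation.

Attributes B, F never appear on any right-hand side, so every candidate key must contain {B, F}.
{B, F}⁺ = {A, B, C, D, F}, which is all of the schema, so {B, F} is the only candidate key.

(B, F)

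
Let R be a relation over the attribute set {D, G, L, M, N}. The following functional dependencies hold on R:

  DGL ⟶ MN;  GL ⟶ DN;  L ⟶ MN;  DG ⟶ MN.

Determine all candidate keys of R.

GL

Attributes G, L never appear on any right-hand side, so every candidate key must contain {G, L}.
{G, L}⁺ = {D, G, L, M, N}, which is all of the schema, so {G, L} is the only candidate key.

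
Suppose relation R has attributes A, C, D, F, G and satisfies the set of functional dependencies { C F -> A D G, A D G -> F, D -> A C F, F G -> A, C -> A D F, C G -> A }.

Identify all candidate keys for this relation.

{C}⁺: C→ADF adds A, D, F; CF→ADG adds G → {A, C, D, F, G}.
{D}⁺: D→ACF adds A, C, F; CF→ADG adds G → {A, C, D, F, G}.
Any other superkey contains one of these as a subset, so there are no further candidate keys.

C, D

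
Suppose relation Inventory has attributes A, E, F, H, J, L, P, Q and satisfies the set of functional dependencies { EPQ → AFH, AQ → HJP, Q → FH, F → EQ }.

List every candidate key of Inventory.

{A, F, L}; {A, L, Q}; {F, L, P}; {L, P, Q}

Attribute L never appears on the right-hand side of any dependency, so L must belong to every candidate key.
{L}⁺ = {L}, which is not all of the schema, so we must add further attributes.
{A, F, L}⁺: F→EQ adds E, Q; AQ→HJP adds H, J, P → {A, E, F, H, J, L, P, Q}. Minimal: {F, L}⁺ = {E, F, H, L, Q}; {A, L}⁺ = {A, L}; {A, F}⁺ = {A, E, F, H, J, P, Q} — none reach the full schema.
{A, L, Q}⁺: AQ→HJP adds H, J, P; Q→FH adds F; F→EQ adds E → {A, E, F, H, J, L, P, Q}. Minimal: {L, Q}⁺ = {E, F, H, L, Q}; {A, Q}⁺ = {A, E, F, H, J, P, Q}; {A, L}⁺ = {A, L} — none reach the full schema.
{F, L, P}⁺: F→EQ adds E, Q; EPQ→AFH adds A, H; AQ→HJP adds J → {A, E, F, H, J, L, P, Q}. Minimal: {L, P}⁺ = {L, P}; {F, P}⁺ = {A, E, F, H, J, P, Q}; {F, L}⁺ = {E, F, H, L, Q} — none reach the full schema.
{L, P, Q}⁺: Q→FH adds F, H; F→EQ adds E; EPQ→AFH adds A; AQ→HJP adds J → {A, E, F, H, J, L, P, Q}. Minimal: {P, Q}⁺ = {A, E, F, H, J, P, Q}; {L, Q}⁺ = {E, F, H, L, Q}; {L, P}⁺ = {L, P} — none reach the full schema.
Any other superkey contains one of these as a subset, so there are no further candidate keys.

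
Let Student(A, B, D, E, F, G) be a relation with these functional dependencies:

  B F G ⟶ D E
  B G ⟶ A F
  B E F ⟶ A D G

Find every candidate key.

Attribute B never appears on the right-hand side of any dependency, so B must belong to every candidate key.
{B}⁺ = {B}, which is not all of the schema, so we must add further attributes.
{B, G}⁺: BG→AF adds A, F; BFG→DE adds D, E → {A, B, D, E, F, G}. Minimal: {G}⁺ = {G}; {B}⁺ = {B} — none reach the full schema.
{B, E, F}⁺: BEF→ADG adds A, D, G → {A, B, D, E, F, G}. Minimal: {E, F}⁺ = {E, F}; {B, F}⁺ = {B, F}; {B, E}⁺ = {B, E} — none reach the full schema.
Any other superkey contains one of these as a subset, so there are no further candidate keys.

{B, G}, {B, E, F}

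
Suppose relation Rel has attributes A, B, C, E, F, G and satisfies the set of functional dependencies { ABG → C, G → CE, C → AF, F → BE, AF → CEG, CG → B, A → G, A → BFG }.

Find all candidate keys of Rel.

{A}⁺: A→G adds G; A→BFG adds B, F; ABG→C adds C; G→CE adds E → {A, B, C, E, F, G}.
{C}⁺: C→AF adds A, F; F→BE adds B, E; AF→CEG adds G → {A, B, C, E, F, G}.
{G}⁺: G→CE adds C, E; C→AF adds A, F; F→BE adds B → {A, B, C, E, F, G}.

{A}; {C}; {G}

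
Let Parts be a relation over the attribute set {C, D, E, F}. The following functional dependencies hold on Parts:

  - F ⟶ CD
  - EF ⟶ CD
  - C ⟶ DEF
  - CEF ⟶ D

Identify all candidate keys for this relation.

C, F

{C}⁺: C→DEF adds D, E, F → {C, D, E, F}.
{F}⁺: F→CD adds C, D; C→DEF adds E → {C, D, E, F}.
Any other superkey contains one of these as a subset, so there are no further candidate keys.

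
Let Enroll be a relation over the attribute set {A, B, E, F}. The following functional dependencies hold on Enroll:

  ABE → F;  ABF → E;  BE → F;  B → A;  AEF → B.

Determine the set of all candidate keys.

{B, E}⁺: BE→F adds F; B→A adds A → {A, B, E, F}.
{B, F}⁺: B→A adds A; ABF→E adds E → {A, B, E, F}.
{A, E, F}⁺: AEF→B adds B → {A, B, E, F}.
Any other superkey contains one of these as a subset, so there are no further candidate keys.

{B, E}; {B, F}; {A, E, F}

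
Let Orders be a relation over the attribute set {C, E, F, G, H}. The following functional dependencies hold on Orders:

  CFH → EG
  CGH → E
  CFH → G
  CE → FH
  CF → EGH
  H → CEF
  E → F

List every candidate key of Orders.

{H}, {C, E}, {C, F}

{H}⁺: H→CEF adds C, E, F; CFH→EG adds G → {C, E, F, G, H}.
{C, E}⁺: CE→FH adds F, H; CF→EGH adds G → {C, E, F, G, H}. Minimal: {E}⁺ = {E, F}; {C}⁺ = {C} — none reach the full schema.
{C, F}⁺: CF→EGH adds E, G, H → {C, E, F, G, H}. Minimal: {F}⁺ = {F}; {C}⁺ = {C} — none reach the full schema.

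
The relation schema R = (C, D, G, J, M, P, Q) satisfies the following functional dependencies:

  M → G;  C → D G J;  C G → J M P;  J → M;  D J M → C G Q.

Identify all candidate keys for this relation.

{C}⁺: C→DGJ adds D, G, J; CG→JMP adds M, P; DJM→CGQ adds Q → {C, D, G, J, M, P, Q}.
{D, J}⁺: J→M adds M; DJM→CGQ adds C, G, Q; CG→JMP adds P → {C, D, G, J, M, P, Q}.
Any other superkey contains one of these as a subset, so there are no further candidate keys.

{C}, {D, J}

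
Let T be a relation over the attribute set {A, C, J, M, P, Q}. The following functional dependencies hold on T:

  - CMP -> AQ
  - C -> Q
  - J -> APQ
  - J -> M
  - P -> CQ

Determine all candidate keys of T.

{J}

Attribute J never appears on the right-hand side of any dependency, so J must belong to every candidate key.
{J}⁺ = {A, C, J, M, P, Q}, which is all of the schema, so {J} is the only candidate key.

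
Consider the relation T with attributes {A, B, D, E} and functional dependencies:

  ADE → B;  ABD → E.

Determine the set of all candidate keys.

Attributes A, D never appear on any right-hand side, so every candidate key must contain {A, D}.
{A, D}⁺ = {A, D}, which is not all of the schema, so we must add further attributes.
{A, B, D}⁺: ABD→E adds E → {A, B, D, E}. Minimal: {B, D}⁺ = {B, D}; {A, D}⁺ = {A, D}; {A, B}⁺ = {A, B} — none reach the full schema.
{A, D, E}⁺: ADE→B adds B → {A, B, D, E}. Minimal: {D, E}⁺ = {D, E}; {A, E}⁺ = {A, E}; {A, D}⁺ = {A, D} — none reach the full schema.

{A, B, D}; {A, D, E}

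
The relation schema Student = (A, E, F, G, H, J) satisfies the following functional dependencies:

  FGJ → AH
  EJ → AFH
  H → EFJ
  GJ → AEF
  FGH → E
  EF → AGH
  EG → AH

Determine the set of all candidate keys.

H, EF, EG, EJ, GJ

{H}⁺: H→EFJ adds E, F, J; EF→AGH adds A, G → {A, E, F, G, H, J}.
{E, F}⁺: EF→AGH adds A, G, H; H→EFJ adds J → {A, E, F, G, H, J}. Minimal: {F}⁺ = {F}; {E}⁺ = {E} — none reach the full schema.
{E, G}⁺: EG→AH adds A, H; H→EFJ adds F, J → {A, E, F, G, H, J}. Minimal: {G}⁺ = {G}; {E}⁺ = {E} — none reach the full schema.
{E, J}⁺: EJ→AFH adds A, F, H; EF→AGH adds G → {A, E, F, G, H, J}. Minimal: {J}⁺ = {J}; {E}⁺ = {E} — none reach the full schema.
{G, J}⁺: GJ→AEF adds A, E, F; EF→AGH adds H → {A, E, F, G, H, J}. Minimal: {J}⁺ = {J}; {G}⁺ = {G} — none reach the full schema.
Any other superkey contains one of these as a subset, so there are no further candidate keys.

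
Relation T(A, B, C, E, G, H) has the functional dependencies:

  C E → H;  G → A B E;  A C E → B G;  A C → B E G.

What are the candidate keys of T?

Attribute C never appears on the right-hand side of any dependency, so C must belong to every candidate key.
{C}⁺ = {C}, which is not all of the schema, so we must add further attributes.
{A, C}⁺: AC→BEG adds B, E, G; CE→H adds H → {A, B, C, E, G, H}.
{C, G}⁺: G→ABE adds A, B, E; CE→H adds H → {A, B, C, E, G, H}.

(A, C); (C, G)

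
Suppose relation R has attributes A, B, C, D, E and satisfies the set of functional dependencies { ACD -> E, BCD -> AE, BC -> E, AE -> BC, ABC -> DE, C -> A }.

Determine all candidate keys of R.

{A, E}, {B, C}, {C, D}, {C, E}

{A, E}⁺: AE→BC adds B, C; ABC→DE adds D → {A, B, C, D, E}. Minimal: {E}⁺ = {E}; {A}⁺ = {A} — none reach the full schema.
{B, C}⁺: BC→E adds E; C→A adds A; ABC→DE adds D → {A, B, C, D, E}. Minimal: {C}⁺ = {A, C}; {B}⁺ = {B} — none reach the full schema.
{C, D}⁺: C→A adds A; ACD→E adds E; AE→BC adds B → {A, B, C, D, E}. Minimal: {D}⁺ = {D}; {C}⁺ = {A, C} — none reach the full schema.
{C, E}⁺: C→A adds A; AE→BC adds B; ABC→DE adds D → {A, B, C, D, E}. Minimal: {E}⁺ = {E}; {C}⁺ = {A, C} — none reach the full schema.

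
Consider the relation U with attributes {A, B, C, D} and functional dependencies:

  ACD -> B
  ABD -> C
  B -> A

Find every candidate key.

Attribute D never appears on the right-hand side of any dependency, so D must belong to every candidate key.
{D}⁺ = {D}, which is not all of the schema, so we must add further attributes.
{B, D}⁺: B→A adds A; ABD→C adds C → {A, B, C, D}. Minimal: {D}⁺ = {D}; {B}⁺ = {A, B} — none reach the full schema.
{A, C, D}⁺: ACD→B adds B → {A, B, C, D}. Minimal: {C, D}⁺ = {C, D}; {A, D}⁺ = {A, D}; {A, C}⁺ = {A, C} — none reach the full schema.

{B, D}; {A, C, D}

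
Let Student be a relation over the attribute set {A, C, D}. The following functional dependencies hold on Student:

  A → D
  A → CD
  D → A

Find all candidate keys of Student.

A, D

{A}⁺: A→D adds D; A→CD adds C → {A, C, D}.
{D}⁺: D→A adds A; A→CD adds C → {A, C, D}.
Any other superkey contains one of these as a subset, so there are no further candidate keys.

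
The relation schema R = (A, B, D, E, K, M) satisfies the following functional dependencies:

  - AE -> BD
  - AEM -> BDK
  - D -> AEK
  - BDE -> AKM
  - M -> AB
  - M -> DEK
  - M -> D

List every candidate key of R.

{D}⁺: D→AEK adds A, E, K; AE→BD adds B; BDE→AKM adds M → {A, B, D, E, K, M}.
{M}⁺: M→AB adds A, B; M→DEK adds D, E, K → {A, B, D, E, K, M}.
{A, E}⁺: AE→BD adds B, D; D→AEK adds K; BDE→AKM adds M → {A, B, D, E, K, M}. Minimal: {E}⁺ = {E}; {A}⁺ = {A} — none reach the full schema.
Any other superkey contains one of these as a subset, so there are no further candidate keys.

{D}, {M}, {A, E}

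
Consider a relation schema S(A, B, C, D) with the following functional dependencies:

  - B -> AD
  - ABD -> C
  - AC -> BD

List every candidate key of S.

{B}⁺: B→AD adds A, D; ABD→C adds C → {A, B, C, D}.
{A, C}⁺: AC→BD adds B, D → {A, B, C, D}.
Any other superkey contains one of these as a subset, so there are no further candidate keys.

{B}, {A, C}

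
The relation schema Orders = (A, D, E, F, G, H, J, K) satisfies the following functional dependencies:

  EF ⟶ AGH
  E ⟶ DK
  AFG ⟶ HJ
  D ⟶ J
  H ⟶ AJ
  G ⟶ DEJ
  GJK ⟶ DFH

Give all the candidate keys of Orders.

(G), (E, F)

{G}⁺: G→DEJ adds D, E, J; E→DK adds K; GJK→DFH adds F, H; EF→AGH adds A → {A, D, E, F, G, H, J, K}.
{E, F}⁺: EF→AGH adds A, G, H; E→DK adds D, K; AFG→HJ adds J → {A, D, E, F, G, H, J, K}. Minimal: {F}⁺ = {F}; {E}⁺ = {D, E, J, K} — none reach the full schema.
Any other superkey contains one of these as a subset, so there are no further candidate keys.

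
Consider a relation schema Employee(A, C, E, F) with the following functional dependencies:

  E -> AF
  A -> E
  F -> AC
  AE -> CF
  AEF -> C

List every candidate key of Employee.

{A}⁺: A→E adds E; AE→CF adds C, F → {A, C, E, F}.
{E}⁺: E→AF adds A, F; F→AC adds C → {A, C, E, F}.
{F}⁺: F→AC adds A, C; A→E adds E → {A, C, E, F}.
Any other superkey contains one of these as a subset, so there are no further candidate keys.

{A}, {E}, {F}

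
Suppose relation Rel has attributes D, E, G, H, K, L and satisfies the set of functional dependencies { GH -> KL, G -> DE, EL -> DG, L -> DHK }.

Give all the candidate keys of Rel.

{E, L}, {G, H}, {G, L}

{E, L}⁺: EL→DG adds D, G; L→DHK adds H, K → {D, E, G, H, K, L}. Minimal: {L}⁺ = {D, H, K, L}; {E}⁺ = {E} — none reach the full schema.
{G, H}⁺: GH→KL adds K, L; G→DE adds D, E → {D, E, G, H, K, L}. Minimal: {H}⁺ = {H}; {G}⁺ = {D, E, G} — none reach the full schema.
{G, L}⁺: G→DE adds D, E; L→DHK adds H, K → {D, E, G, H, K, L}. Minimal: {L}⁺ = {D, H, K, L}; {G}⁺ = {D, E, G} — none reach the full schema.
Any other superkey contains one of these as a subset, so there are no further candidate keys.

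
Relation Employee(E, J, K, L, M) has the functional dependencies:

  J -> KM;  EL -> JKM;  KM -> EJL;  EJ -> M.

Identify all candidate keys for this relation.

{J}⁺: J→KM adds K, M; KM→EJL adds E, L → {E, J, K, L, M}.
{E, L}⁺: EL→JKM adds J, K, M → {E, J, K, L, M}. Minimal: {L}⁺ = {L}; {E}⁺ = {E} — none reach the full schema.
{K, M}⁺: KM→EJL adds E, J, L → {E, J, K, L, M}. Minimal: {M}⁺ = {M}; {K}⁺ = {K} — none reach the full schema.
Any other superkey contains one of these as a subset, so there are no further candidate keys.

{J}, {E, L}, {K, M}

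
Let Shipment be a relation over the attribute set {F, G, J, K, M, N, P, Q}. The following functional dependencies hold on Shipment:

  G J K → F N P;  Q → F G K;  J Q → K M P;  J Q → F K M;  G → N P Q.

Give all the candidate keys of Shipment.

{G, J}; {J, Q}

Attribute J never appears on the right-hand side of any dependency, so J must belong to every candidate key.
{J}⁺ = {J}, which is not all of the schema, so we must add further attributes.
{G, J}⁺: G→NPQ adds N, P, Q; Q→FGK adds F, K; JQ→KMP adds M → {F, G, J, K, M, N, P, Q}. Minimal: {J}⁺ = {J}; {G}⁺ = {F, G, K, N, P, Q} — none reach the full schema.
{J, Q}⁺: Q→FGK adds F, G, K; JQ→KMP adds M, P; G→NPQ adds N → {F, G, J, K, M, N, P, Q}. Minimal: {Q}⁺ = {F, G, K, N, P, Q}; {J}⁺ = {J} — none reach the full schema.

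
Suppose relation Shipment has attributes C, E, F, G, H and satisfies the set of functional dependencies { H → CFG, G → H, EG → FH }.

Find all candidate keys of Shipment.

EG, EH

Attribute E never appears on the right-hand side of any dependency, so E must belong to every candidate key.
{E}⁺ = {E}, which is not all of the schema, so we must add further attributes.
{E, G}⁺: G→H adds H; EG→FH adds F; H→CFG adds C → {C, E, F, G, H}. Minimal: {G}⁺ = {C, F, G, H}; {E}⁺ = {E} — none reach the full schema.
{E, H}⁺: H→CFG adds C, F, G → {C, E, F, G, H}. Minimal: {H}⁺ = {C, F, G, H}; {E}⁺ = {E} — none reach the full schema.
Any other superkey contains one of these as a subset, so there are no further candidate keys.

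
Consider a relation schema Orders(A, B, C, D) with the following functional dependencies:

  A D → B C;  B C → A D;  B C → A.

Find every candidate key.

{A, D}, {B, C}

{A, D}⁺: AD→BC adds B, C → {A, B, C, D}.
{B, C}⁺: BC→AD adds A, D → {A, B, C, D}.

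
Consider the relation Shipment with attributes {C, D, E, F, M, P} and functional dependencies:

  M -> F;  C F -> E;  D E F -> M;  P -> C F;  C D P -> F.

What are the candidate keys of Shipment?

(D, P)

Attributes D, P never appear on any right-hand side, so every candidate key must contain {D, P}.
{D, P}⁺ = {C, D, E, F, M, P}, which is all of the schema, so {D, P} is the only candidate key.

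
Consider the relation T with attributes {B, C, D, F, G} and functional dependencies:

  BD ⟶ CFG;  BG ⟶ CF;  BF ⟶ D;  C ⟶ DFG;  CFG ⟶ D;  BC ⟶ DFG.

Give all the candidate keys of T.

{B, C}⁺: C→DFG adds D, F, G → {B, C, D, F, G}.
{B, D}⁺: BD→CFG adds C, F, G → {B, C, D, F, G}.
{B, F}⁺: BF→D adds D; BD→CFG adds C, G → {B, C, D, F, G}.
{B, G}⁺: BG→CF adds C, F; BF→D adds D → {B, C, D, F, G}.
Any other superkey contains one of these as a subset, so there are no further candidate keys.

(B, C); (B, D); (B, F); (B, G)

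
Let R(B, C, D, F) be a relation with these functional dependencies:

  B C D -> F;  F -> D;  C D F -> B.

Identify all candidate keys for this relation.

Attribute C never appears on the right-hand side of any dependency, so C must belong to every candidate key.
{C}⁺ = {C}, which is not all of the schema, so we must add further attributes.
{C, F}⁺: F→D adds D; CDF→B adds B → {B, C, D, F}.
{B, C, D}⁺: BCD→F adds F → {B, C, D, F}.
Any other superkey contains one of these as a subset, so there are no further candidate keys.

{C, F}, {B, C, D}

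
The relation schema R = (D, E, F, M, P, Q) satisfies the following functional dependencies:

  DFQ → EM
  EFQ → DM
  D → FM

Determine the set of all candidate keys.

{D, P, Q}⁺: D→FM adds F, M; DFQ→EM adds E → {D, E, F, M, P, Q}. Minimal: {P, Q}⁺ = {P, Q}; {D, Q}⁺ = {D, E, F, M, Q}; {D, P}⁺ = {D, F, M, P} — none reach the full schema.
{E, F, P, Q}⁺: EFQ→DM adds D, M → {D, E, F, M, P, Q}. Minimal: {F, P, Q}⁺ = {F, P, Q}; {E, P, Q}⁺ = {E, P, Q}; {E, F, Q}⁺ = {D, E, F, M, Q}; … — none reach the full schema.
Any other superkey contains one of these as a subset, so there are no further candidate keys.

{D, P, Q}, {E, F, P, Q}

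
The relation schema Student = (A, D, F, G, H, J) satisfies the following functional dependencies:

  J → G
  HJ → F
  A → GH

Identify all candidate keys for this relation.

Attributes A, D, J never appear on any right-hand side, so every candidate key must contain {A, D, J}.
{A, D, J}⁺ = {A, D, F, G, H, J}, which is all of the schema, so {A, D, J} is the only candidate key.

{A, D, J}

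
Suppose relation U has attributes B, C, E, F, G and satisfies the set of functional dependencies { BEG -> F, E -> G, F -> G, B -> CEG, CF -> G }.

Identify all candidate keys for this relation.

(B)

Attribute B never appears on the right-hand side of any dependency, so B must belong to every candidate key.
{B}⁺ = {B, C, E, F, G}, which is all of the schema, so {B} is the only candidate key.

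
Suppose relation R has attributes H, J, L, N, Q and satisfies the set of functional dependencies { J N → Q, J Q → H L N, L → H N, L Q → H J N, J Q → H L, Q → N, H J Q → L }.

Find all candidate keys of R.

JL, JN, JQ, LQ

{J, L}⁺: L→HN adds H, N; JN→Q adds Q → {H, J, L, N, Q}.
{J, N}⁺: JN→Q adds Q; JQ→HLN adds H, L → {H, J, L, N, Q}.
{J, Q}⁺: JQ→HLN adds H, L, N → {H, J, L, N, Q}.
{L, Q}⁺: L→HN adds H, N; LQ→HJN adds J → {H, J, L, N, Q}.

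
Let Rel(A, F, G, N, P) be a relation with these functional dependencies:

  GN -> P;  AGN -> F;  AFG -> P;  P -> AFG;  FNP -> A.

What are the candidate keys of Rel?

{G, N}⁺: GN→P adds P; P→AFG adds A, F → {A, F, G, N, P}. Minimal: {N}⁺ = {N}; {G}⁺ = {G} — none reach the full schema.
{N, P}⁺: P→AFG adds A, F, G → {A, F, G, N, P}. Minimal: {P}⁺ = {A, F, G, P}; {N}⁺ = {N} — none reach the full schema.

GN, NP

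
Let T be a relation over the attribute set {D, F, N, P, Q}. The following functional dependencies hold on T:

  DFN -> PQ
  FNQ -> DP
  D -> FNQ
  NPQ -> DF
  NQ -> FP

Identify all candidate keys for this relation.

{D}⁺: D→FNQ adds F, N, Q; NQ→FP adds P → {D, F, N, P, Q}.
{N, Q}⁺: NQ→FP adds F, P; FNQ→DP adds D → {D, F, N, P, Q}. Minimal: {Q}⁺ = {Q}; {N}⁺ = {N} — none reach the full schema.

D, NQ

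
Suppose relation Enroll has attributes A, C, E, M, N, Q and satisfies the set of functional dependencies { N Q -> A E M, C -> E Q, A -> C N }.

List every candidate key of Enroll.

(A); (C, N); (N, Q)

{A}⁺: A→CN adds C, N; C→EQ adds E, Q; NQ→AEM adds M → {A, C, E, M, N, Q}.
{C, N}⁺: C→EQ adds E, Q; NQ→AEM adds A, M → {A, C, E, M, N, Q}.
{N, Q}⁺: NQ→AEM adds A, E, M; A→CN adds C → {A, C, E, M, N, Q}.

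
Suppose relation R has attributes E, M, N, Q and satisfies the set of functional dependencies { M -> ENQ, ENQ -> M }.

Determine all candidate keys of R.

(M); (E, N, Q)

{M}⁺: M→ENQ adds E, N, Q → {E, M, N, Q}.
{E, N, Q}⁺: ENQ→M adds M → {E, M, N, Q}. Minimal: {N, Q}⁺ = {N, Q}; {E, Q}⁺ = {E, Q}; {E, N}⁺ = {E, N} — none reach the full schema.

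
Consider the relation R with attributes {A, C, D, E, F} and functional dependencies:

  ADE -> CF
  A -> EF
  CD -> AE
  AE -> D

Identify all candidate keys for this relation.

{A}⁺: A→EF adds E, F; AE→D adds D; ADE→CF adds C → {A, C, D, E, F}.
{C, D}⁺: CD→AE adds A, E; ADE→CF adds F → {A, C, D, E, F}.

A, CD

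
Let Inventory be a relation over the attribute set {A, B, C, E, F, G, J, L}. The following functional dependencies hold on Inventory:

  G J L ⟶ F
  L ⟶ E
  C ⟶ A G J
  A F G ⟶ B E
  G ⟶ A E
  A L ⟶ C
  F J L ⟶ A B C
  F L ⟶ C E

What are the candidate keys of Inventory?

AL, CL, FL, GL

Attribute L never appears on the right-hand side of any dependency, so L must belong to every candidate key.
{L}⁺ = {E, L}, which is not all of the schema, so we must add further attributes.
{A, L}⁺: L→E adds E; AL→C adds C; C→AGJ adds G, J; GJL→F adds F; AFG→BE adds B → {A, B, C, E, F, G, J, L}. Minimal: {L}⁺ = {E, L}; {A}⁺ = {A} — none reach the full schema.
{C, L}⁺: L→E adds E; C→AGJ adds A, G, J; GJL→F adds F; AFG→BE adds B → {A, B, C, E, F, G, J, L}. Minimal: {L}⁺ = {E, L}; {C}⁺ = {A, C, E, G, J} — none reach the full schema.
{F, L}⁺: L→E adds E; FL→CE adds C; C→AGJ adds A, G, J; AFG→BE adds B → {A, B, C, E, F, G, J, L}. Minimal: {L}⁺ = {E, L}; {F}⁺ = {F} — none reach the full schema.
{G, L}⁺: L→E adds E; G→AE adds A; AL→C adds C; C→AGJ adds J; GJL→F adds F; AFG→BE adds B → {A, B, C, E, F, G, J, L}. Minimal: {L}⁺ = {E, L}; {G}⁺ = {A, E, G} — none reach the full schema.
Any other superkey contains one of these as a subset, so there are no further candidate keys.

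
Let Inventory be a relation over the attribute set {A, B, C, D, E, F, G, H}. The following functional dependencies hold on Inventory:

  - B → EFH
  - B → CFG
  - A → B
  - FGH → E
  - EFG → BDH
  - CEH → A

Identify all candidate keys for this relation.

A, B, CEH, EFG, FGH

{A}⁺: A→B adds B; B→EFH adds E, F, H; B→CFG adds C, G; EFG→BDH adds D → {A, B, C, D, E, F, G, H}.
{B}⁺: B→EFH adds E, F, H; B→CFG adds C, G; EFG→BDH adds D; CEH→A adds A → {A, B, C, D, E, F, G, H}.
{C, E, H}⁺: CEH→A adds A; A→B adds B; B→EFH adds F; B→CFG adds G; EFG→BDH adds D → {A, B, C, D, E, F, G, H}. Minimal: {E, H}⁺ = {E, H}; {C, H}⁺ = {C, H}; {C, E}⁺ = {C, E} — none reach the full schema.
{E, F, G}⁺: EFG→BDH adds B, D, H; B→CFG adds C; CEH→A adds A → {A, B, C, D, E, F, G, H}. Minimal: {F, G}⁺ = {F, G}; {E, G}⁺ = {E, G}; {E, F}⁺ = {E, F} — none reach the full schema.
{F, G, H}⁺: FGH→E adds E; EFG→BDH adds B, D; B→CFG adds C; CEH→A adds A → {A, B, C, D, E, F, G, H}. Minimal: {G, H}⁺ = {G, H}; {F, H}⁺ = {F, H}; {F, G}⁺ = {F, G} — none reach the full schema.
Any other superkey contains one of these as a subset, so there are no further candidate keys.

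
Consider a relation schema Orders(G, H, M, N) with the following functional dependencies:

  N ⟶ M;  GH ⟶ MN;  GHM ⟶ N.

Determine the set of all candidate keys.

Attributes G, H never appear on any right-hand side, so every candidate key must contain {G, H}.
{G, H}⁺ = {G, H, M, N}, which is all of the schema, so {G, H} is the only candidate key.

(G, H)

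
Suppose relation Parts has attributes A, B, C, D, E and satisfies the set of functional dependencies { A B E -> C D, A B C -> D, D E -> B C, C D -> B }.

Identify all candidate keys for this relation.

Attributes A, E never appear on any right-hand side, so every candidate key must contain {A, E}.
{A, E}⁺ = {A, E}, which is not all of the schema, so we must add further attributes.
{A, B, E}⁺: ABE→CD adds C, D → {A, B, C, D, E}. Minimal: {B, E}⁺ = {B, E}; {A, E}⁺ = {A, E}; {A, B}⁺ = {A, B} — none reach the full schema.
{A, D, E}⁺: DE→BC adds B, C → {A, B, C, D, E}. Minimal: {D, E}⁺ = {B, C, D, E}; {A, E}⁺ = {A, E}; {A, D}⁺ = {A, D} — none reach the full schema.

ABE, ADE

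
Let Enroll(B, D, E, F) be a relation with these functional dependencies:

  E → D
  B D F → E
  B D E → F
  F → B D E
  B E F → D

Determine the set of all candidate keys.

{F}, {B, E}

{F}⁺: F→BDE adds B, D, E → {B, D, E, F}.
{B, E}⁺: E→D adds D; BDE→F adds F → {B, D, E, F}.
Any other superkey contains one of these as a subset, so there are no further candidate keys.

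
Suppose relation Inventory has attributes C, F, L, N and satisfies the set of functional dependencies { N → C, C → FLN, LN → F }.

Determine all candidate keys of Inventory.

{C}⁺: C→FLN adds F, L, N → {C, F, L, N}.
{N}⁺: N→C adds C; C→FLN adds F, L → {C, F, L, N}.

(C), (N)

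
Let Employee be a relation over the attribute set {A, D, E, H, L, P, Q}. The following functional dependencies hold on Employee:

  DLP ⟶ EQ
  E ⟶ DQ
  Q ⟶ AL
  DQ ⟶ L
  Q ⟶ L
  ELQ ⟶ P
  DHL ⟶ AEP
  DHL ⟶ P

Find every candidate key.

(E, H), (D, H, L), (D, H, Q)

Attribute H never appears on the right-hand side of any dependency, so H must belong to every candidate key.
{H}⁺ = {H}, which is not all of the schema, so we must add further attributes.
{E, H}⁺: E→DQ adds D, Q; Q→AL adds A, L; ELQ→P adds P → {A, D, E, H, L, P, Q}.
{D, H, L}⁺: DHL→AEP adds A, E, P; DLP→EQ adds Q → {A, D, E, H, L, P, Q}.
{D, H, Q}⁺: Q→AL adds A, L; DHL→AEP adds E, P → {A, D, E, H, L, P, Q}.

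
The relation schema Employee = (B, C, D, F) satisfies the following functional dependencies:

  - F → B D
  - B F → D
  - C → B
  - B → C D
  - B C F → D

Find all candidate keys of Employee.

Attribute F never appears on the right-hand side of any dependency, so F must belong to every candidate key.
{F}⁺ = {B, C, D, F}, which is all of the schema, so {F} is the only candidate key.

{F}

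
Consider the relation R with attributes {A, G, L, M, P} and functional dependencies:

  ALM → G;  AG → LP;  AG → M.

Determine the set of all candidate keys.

Attribute A never appears on the right-hand side of any dependency, so A must belong to every candidate key.
{A}⁺ = {A}, which is not all of the schema, so we must add further attributes.
{A, G}⁺: AG→LP adds L, P; AG→M adds M → {A, G, L, M, P}. Minimal: {G}⁺ = {G}; {A}⁺ = {A} — none reach the full schema.
{A, L, M}⁺: ALM→G adds G; AG→LP adds P → {A, G, L, M, P}. Minimal: {L, M}⁺ = {L, M}; {A, M}⁺ = {A, M}; {A, L}⁺ = {A, L} — none reach the full schema.

(A, G), (A, L, M)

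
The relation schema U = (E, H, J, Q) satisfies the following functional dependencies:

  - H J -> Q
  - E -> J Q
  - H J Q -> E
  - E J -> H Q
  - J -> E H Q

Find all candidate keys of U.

{E}, {J}

{E}⁺: E→JQ adds J, Q; EJ→HQ adds H → {E, H, J, Q}.
{J}⁺: J→EHQ adds E, H, Q → {E, H, J, Q}.
Any other superkey contains one of these as a subset, so there are no further candidate keys.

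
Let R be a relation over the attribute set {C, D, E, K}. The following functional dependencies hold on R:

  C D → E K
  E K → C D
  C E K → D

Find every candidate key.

{C, D}, {E, K}

{C, D}⁺: CD→EK adds E, K → {C, D, E, K}.
{E, K}⁺: EK→CD adds C, D → {C, D, E, K}.
Any other superkey contains one of these as a subset, so there are no further candidate keys.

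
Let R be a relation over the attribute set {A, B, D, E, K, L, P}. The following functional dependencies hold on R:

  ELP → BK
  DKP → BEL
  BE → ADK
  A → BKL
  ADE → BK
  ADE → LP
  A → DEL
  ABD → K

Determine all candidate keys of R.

{A}⁺: A→BKL adds B, K, L; A→DEL adds D, E; ADE→LP adds P → {A, B, D, E, K, L, P}.
{B, E}⁺: BE→ADK adds A, D, K; A→BKL adds L; ADE→LP adds P → {A, B, D, E, K, L, P}.
{D, K, P}⁺: DKP→BEL adds B, E, L; BE→ADK adds A → {A, B, D, E, K, L, P}.
{E, L, P}⁺: ELP→BK adds B, K; BE→ADK adds A, D → {A, B, D, E, K, L, P}.
Any other superkey contains one of these as a subset, so there are no further candidate keys.

{A}; {B, E}; {D, K, P}; {E, L, P}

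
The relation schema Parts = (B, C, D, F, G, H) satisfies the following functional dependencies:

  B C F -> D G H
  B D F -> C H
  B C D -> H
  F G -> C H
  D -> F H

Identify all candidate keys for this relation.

{B, D}, {B, C, F}, {B, F, G}

Attribute B never appears on the right-hand side of any dependency, so B must belong to every candidate key.
{B}⁺ = {B}, which is not all of the schema, so we must add further attributes.
{B, D}⁺: D→FH adds F, H; BDF→CH adds C; BCF→DGH adds G → {B, C, D, F, G, H}. Minimal: {D}⁺ = {D, F, H}; {B}⁺ = {B} — none reach the full schema.
{B, C, F}⁺: BCF→DGH adds D, G, H → {B, C, D, F, G, H}. Minimal: {C, F}⁺ = {C, F}; {B, F}⁺ = {B, F}; {B, C}⁺ = {B, C} — none reach the full schema.
{B, F, G}⁺: FG→CH adds C, H; BCF→DGH adds D → {B, C, D, F, G, H}. Minimal: {F, G}⁺ = {C, F, G, H}; {B, G}⁺ = {B, G}; {B, F}⁺ = {B, F} — none reach the full schema.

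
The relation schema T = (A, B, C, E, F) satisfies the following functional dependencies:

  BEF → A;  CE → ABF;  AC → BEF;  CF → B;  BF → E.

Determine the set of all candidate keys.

{A, C}, {C, E}, {C, F}

{A, C}⁺: AC→BEF adds B, E, F → {A, B, C, E, F}.
{C, E}⁺: CE→ABF adds A, B, F → {A, B, C, E, F}.
{C, F}⁺: CF→B adds B; BF→E adds E; BEF→A adds A → {A, B, C, E, F}.
Any other superkey contains one of these as a subset, so there are no further candidate keys.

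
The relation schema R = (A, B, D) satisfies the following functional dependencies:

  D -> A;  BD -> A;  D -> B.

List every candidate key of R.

Attribute D never appears on the right-hand side of any dependency, so D must belong to every candidate key.
{D}⁺ = {A, B, D}, which is all of the schema, so {D} is the only candidate key.

{D}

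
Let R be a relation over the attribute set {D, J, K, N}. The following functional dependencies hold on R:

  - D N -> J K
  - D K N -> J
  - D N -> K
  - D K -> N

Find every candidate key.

Attribute D never appears on the right-hand side of any dependency, so D must belong to every candidate key.
{D}⁺ = {D}, which is not all of the schema, so we must add further attributes.
{D, K}⁺: DK→N adds N; DN→JK adds J → {D, J, K, N}. Minimal: {K}⁺ = {K}; {D}⁺ = {D} — none reach the full schema.
{D, N}⁺: DN→JK adds J, K → {D, J, K, N}. Minimal: {N}⁺ = {N}; {D}⁺ = {D} — none reach the full schema.
Any other superkey contains one of these as a subset, so there are no further candidate keys.

{D, K}; {D, N}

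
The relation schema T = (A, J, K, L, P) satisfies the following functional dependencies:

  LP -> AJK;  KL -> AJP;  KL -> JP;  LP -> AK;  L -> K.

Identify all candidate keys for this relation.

{L}⁺: L→K adds K; KL→AJP adds A, J, P → {A, J, K, L, P}.
No other minimal superkey exists.

(L)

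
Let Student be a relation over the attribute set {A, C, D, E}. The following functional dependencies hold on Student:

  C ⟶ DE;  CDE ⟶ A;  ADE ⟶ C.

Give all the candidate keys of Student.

C, ADE

{C}⁺: C→DE adds D, E; CDE→A adds A → {A, C, D, E}.
{A, D, E}⁺: ADE→C adds C → {A, C, D, E}. Minimal: {D, E}⁺ = {D, E}; {A, E}⁺ = {A, E}; {A, D}⁺ = {A, D} — none reach the full schema.
Any other superkey contains one of these as a subset, so there are no further candidate keys.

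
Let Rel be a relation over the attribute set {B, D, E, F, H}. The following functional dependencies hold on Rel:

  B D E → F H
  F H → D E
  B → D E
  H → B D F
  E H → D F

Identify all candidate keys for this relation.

{B}⁺: B→DE adds D, E; BDE→FH adds F, H → {B, D, E, F, H}.
{H}⁺: H→BDF adds B, D, F; FH→DE adds E → {B, D, E, F, H}.

B, H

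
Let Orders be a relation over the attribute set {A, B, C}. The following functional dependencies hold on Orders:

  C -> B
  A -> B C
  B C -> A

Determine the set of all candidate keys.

{A}⁺: A→BC adds B, C → {A, B, C}.
{C}⁺: C→B adds B; BC→A adds A → {A, B, C}.

(A), (C)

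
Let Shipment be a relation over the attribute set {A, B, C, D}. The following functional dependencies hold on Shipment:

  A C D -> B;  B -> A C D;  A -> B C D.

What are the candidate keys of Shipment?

(A), (B)

{A}⁺: A→BCD adds B, C, D → {A, B, C, D}.
{B}⁺: B→ACD adds A, C, D → {A, B, C, D}.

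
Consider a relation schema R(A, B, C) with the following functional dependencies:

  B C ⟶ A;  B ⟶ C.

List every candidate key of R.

(B)

Attribute B never appears on the right-hand side of any dependency, so B must belong to every candidate key.
{B}⁺ = {A, B, C}, which is all of the schema, so {B} is the only candidate key.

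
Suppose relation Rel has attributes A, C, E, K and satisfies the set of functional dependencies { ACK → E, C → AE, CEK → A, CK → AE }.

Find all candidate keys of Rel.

(C, K)

{C, K}⁺: C→AE adds A, E → {A, C, E, K}.
No other minimal superkey exists.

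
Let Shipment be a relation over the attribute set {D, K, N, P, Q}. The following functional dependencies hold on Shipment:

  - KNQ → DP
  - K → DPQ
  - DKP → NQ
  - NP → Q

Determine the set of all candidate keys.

(K)

Attribute K never appears on the right-hand side of any dependency, so K must belong to every candidate key.
{K}⁺ = {D, K, N, P, Q}, which is all of the schema, so {K} is the only candidate key.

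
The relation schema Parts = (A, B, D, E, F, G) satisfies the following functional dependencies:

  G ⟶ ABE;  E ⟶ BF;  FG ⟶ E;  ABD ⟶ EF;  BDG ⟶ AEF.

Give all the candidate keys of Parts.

Attributes D, G never appear on any right-hand side, so every candidate key must contain {D, G}.
{D, G}⁺ = {A, B, D, E, F, G}, which is all of the schema, so {D, G} is the only candidate key.

(D, G)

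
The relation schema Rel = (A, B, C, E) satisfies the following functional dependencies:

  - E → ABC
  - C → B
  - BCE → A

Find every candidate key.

Attribute E never appears on the right-hand side of any dependency, so E must belong to every candidate key.
{E}⁺ = {A, B, C, E}, which is all of the schema, so {E} is the only candidate key.

{E}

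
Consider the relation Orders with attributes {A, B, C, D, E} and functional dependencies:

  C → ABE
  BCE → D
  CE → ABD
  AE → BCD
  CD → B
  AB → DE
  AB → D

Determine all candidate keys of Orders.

{C}⁺: C→ABE adds A, B, E; BCE→D adds D → {A, B, C, D, E}.
{A, B}⁺: AB→DE adds D, E; AE→BCD adds C → {A, B, C, D, E}. Minimal: {B}⁺ = {B}; {A}⁺ = {A} — none reach the full schema.
{A, E}⁺: AE→BCD adds B, C, D → {A, B, C, D, E}. Minimal: {E}⁺ = {E}; {A}⁺ = {A} — none reach the full schema.
Any other superkey contains one of these as a subset, so there are no further candidate keys.

(C), (A, B), (A, E)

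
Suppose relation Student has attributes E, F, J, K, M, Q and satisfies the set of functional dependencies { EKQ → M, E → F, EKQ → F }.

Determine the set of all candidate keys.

(E, J, K, Q)

Attributes E, J, K, Q never appear on any right-hand side, so every candidate key must contain {E, J, K, Q}.
{E, J, K, Q}⁺ = {E, F, J, K, M, Q}, which is all of the schema, so {E, J, K, Q} is the only candidate key.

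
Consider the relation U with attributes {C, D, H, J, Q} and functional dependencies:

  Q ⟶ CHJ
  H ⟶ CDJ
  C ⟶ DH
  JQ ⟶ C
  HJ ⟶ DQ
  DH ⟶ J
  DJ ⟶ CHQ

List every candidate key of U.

{C}⁺: C→DH adds D, H; DH→J adds J; DJ→CHQ adds Q → {C, D, H, J, Q}.
{H}⁺: H→CDJ adds C, D, J; HJ→DQ adds Q → {C, D, H, J, Q}.
{Q}⁺: Q→CHJ adds C, H, J; H→CDJ adds D → {C, D, H, J, Q}.
{D, J}⁺: DJ→CHQ adds C, H, Q → {C, D, H, J, Q}. Minimal: {J}⁺ = {J}; {D}⁺ = {D} — none reach the full schema.

C; H; Q; DJ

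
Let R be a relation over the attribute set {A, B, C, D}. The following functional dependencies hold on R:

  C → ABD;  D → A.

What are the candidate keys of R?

C

{C}⁺: C→ABD adds A, B, D → {A, B, C, D}.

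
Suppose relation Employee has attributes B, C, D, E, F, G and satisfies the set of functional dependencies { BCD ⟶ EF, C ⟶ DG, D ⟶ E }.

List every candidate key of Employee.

Attributes B, C never appear on any right-hand side, so every candidate key must contain {B, C}.
{B, C}⁺ = {B, C, D, E, F, G}, which is all of the schema, so {B, C} is the only candidate key.

BC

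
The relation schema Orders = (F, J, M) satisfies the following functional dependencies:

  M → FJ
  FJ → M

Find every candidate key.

{M}, {F, J}

{M}⁺: M→FJ adds F, J → {F, J, M}.
{F, J}⁺: FJ→M adds M → {F, J, M}. Minimal: {J}⁺ = {J}; {F}⁺ = {F} — none reach the full schema.
Any other superkey contains one of these as a subset, so there are no further candidate keys.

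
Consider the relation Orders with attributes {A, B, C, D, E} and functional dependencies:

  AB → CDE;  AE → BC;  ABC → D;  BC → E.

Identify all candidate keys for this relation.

{A, B}⁺: AB→CDE adds C, D, E → {A, B, C, D, E}. Minimal: {B}⁺ = {B}; {A}⁺ = {A} — none reach the full schema.
{A, E}⁺: AE→BC adds B, C; ABC→D adds D → {A, B, C, D, E}. Minimal: {E}⁺ = {E}; {A}⁺ = {A} — none reach the full schema.
Any other superkey contains one of these as a subset, so there are no further candidate keys.

{A, B}, {A, E}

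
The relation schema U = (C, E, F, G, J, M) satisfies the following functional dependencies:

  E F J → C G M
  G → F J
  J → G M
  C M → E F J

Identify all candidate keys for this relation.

(C, G); (C, J); (C, M); (E, G); (E, J)

{C, G}⁺: G→FJ adds F, J; J→GM adds M; CM→EFJ adds E → {C, E, F, G, J, M}.
{C, J}⁺: J→GM adds G, M; CM→EFJ adds E, F → {C, E, F, G, J, M}.
{C, M}⁺: CM→EFJ adds E, F, J; EFJ→CGM adds G → {C, E, F, G, J, M}.
{E, G}⁺: G→FJ adds F, J; J→GM adds M; EFJ→CGM adds C → {C, E, F, G, J, M}.
{E, J}⁺: J→GM adds G, M; G→FJ adds F; EFJ→CGM adds C → {C, E, F, G, J, M}.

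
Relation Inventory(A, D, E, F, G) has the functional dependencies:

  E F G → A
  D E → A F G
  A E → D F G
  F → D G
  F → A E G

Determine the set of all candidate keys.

{F}⁺: F→DG adds D, G; F→AEG adds A, E → {A, D, E, F, G}.
{A, E}⁺: AE→DFG adds D, F, G → {A, D, E, F, G}.
{D, E}⁺: DE→AFG adds A, F, G → {A, D, E, F, G}.
Any other superkey contains one of these as a subset, so there are no further candidate keys.

{F}, {A, E}, {D, E}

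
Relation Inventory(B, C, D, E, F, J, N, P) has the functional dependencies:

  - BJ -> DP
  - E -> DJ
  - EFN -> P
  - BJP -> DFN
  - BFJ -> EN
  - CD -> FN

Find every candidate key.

Attributes B, C never appear on any right-hand side, so every candidate key must contain {B, C}.
{B, C}⁺ = {B, C}, which is not all of the schema, so we must add further attributes.
{B, C, E}⁺: E→DJ adds D, J; CD→FN adds F, N; BJ→DP adds P → {B, C, D, E, F, J, N, P}.
{B, C, J}⁺: BJ→DP adds D, P; BJP→DFN adds F, N; BFJ→EN adds E → {B, C, D, E, F, J, N, P}.
Any other superkey contains one of these as a subset, so there are no further candidate keys.

{B, C, E}, {B, C, J}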